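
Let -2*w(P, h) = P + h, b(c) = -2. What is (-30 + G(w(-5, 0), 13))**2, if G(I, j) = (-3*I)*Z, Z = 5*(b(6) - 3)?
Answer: 99225/4 ≈ 24806.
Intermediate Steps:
w(P, h) = -P/2 - h/2 (w(P, h) = -(P + h)/2 = -P/2 - h/2)
Z = -25 (Z = 5*(-2 - 3) = 5*(-5) = -25)
G(I, j) = 75*I (G(I, j) = -3*I*(-25) = 75*I)
(-30 + G(w(-5, 0), 13))**2 = (-30 + 75*(-1/2*(-5) - 1/2*0))**2 = (-30 + 75*(5/2 + 0))**2 = (-30 + 75*(5/2))**2 = (-30 + 375/2)**2 = (315/2)**2 = 99225/4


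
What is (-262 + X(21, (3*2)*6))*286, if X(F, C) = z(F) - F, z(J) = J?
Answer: -74932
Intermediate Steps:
X(F, C) = 0 (X(F, C) = F - F = 0)
(-262 + X(21, (3*2)*6))*286 = (-262 + 0)*286 = -262*286 = -74932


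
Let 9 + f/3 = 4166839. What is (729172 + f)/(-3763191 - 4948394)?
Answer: -13229662/8711585 ≈ -1.5186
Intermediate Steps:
f = 12500490 (f = -27 + 3*4166839 = -27 + 12500517 = 12500490)
(729172 + f)/(-3763191 - 4948394) = (729172 + 12500490)/(-3763191 - 4948394) = 13229662/(-8711585) = 13229662*(-1/8711585) = -13229662/8711585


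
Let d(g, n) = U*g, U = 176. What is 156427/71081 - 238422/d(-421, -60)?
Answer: 14268944587/2633408888 ≈ 5.4184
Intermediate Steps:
d(g, n) = 176*g
156427/71081 - 238422/d(-421, -60) = 156427/71081 - 238422/(176*(-421)) = 156427*(1/71081) - 238422/(-74096) = 156427/71081 - 238422*(-1/74096) = 156427/71081 + 119211/37048 = 14268944587/2633408888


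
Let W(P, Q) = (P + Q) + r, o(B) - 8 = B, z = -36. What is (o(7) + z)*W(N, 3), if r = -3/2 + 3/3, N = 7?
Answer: -399/2 ≈ -199.50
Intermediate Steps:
o(B) = 8 + B
r = -½ (r = -3*½ + 3*(⅓) = -3/2 + 1 = -½ ≈ -0.50000)
W(P, Q) = -½ + P + Q (W(P, Q) = (P + Q) - ½ = -½ + P + Q)
(o(7) + z)*W(N, 3) = ((8 + 7) - 36)*(-½ + 7 + 3) = (15 - 36)*(19/2) = -21*19/2 = -399/2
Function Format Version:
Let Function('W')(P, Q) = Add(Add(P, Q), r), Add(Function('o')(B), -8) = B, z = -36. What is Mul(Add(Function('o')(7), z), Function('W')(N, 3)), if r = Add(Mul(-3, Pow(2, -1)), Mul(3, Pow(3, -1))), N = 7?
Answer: Rational(-399, 2) ≈ -199.50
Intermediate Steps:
Function('o')(B) = Add(8, B)
r = Rational(-1, 2) (r = Add(Mul(-3, Rational(1, 2)), Mul(3, Rational(1, 3))) = Add(Rational(-3, 2), 1) = Rational(-1, 2) ≈ -0.50000)
Function('W')(P, Q) = Add(Rational(-1, 2), P, Q) (Function('W')(P, Q) = Add(Add(P, Q), Rational(-1, 2)) = Add(Rational(-1, 2), P, Q))
Mul(Add(Function('o')(7), z), Function('W')(N, 3)) = Mul(Add(Add(8, 7), -36), Add(Rational(-1, 2), 7, 3)) = Mul(Add(15, -36), Rational(19, 2)) = Mul(-21, Rational(19, 2)) = Rational(-399, 2)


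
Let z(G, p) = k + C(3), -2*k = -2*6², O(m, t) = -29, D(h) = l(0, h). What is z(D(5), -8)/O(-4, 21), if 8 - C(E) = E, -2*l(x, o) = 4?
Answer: -41/29 ≈ -1.4138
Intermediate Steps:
l(x, o) = -2 (l(x, o) = -½*4 = -2)
D(h) = -2
C(E) = 8 - E
k = 36 (k = -(-1)*6² = -(-1)*36 = -½*(-72) = 36)
z(G, p) = 41 (z(G, p) = 36 + (8 - 1*3) = 36 + (8 - 3) = 36 + 5 = 41)
z(D(5), -8)/O(-4, 21) = 41/(-29) = 41*(-1/29) = -41/29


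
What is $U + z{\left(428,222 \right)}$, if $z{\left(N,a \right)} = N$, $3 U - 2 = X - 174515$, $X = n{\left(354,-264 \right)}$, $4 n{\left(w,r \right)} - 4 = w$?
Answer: $- \frac{346279}{6} \approx -57713.0$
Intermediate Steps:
$n{\left(w,r \right)} = 1 + \frac{w}{4}$
$X = \frac{179}{2}$ ($X = 1 + \frac{1}{4} \cdot 354 = 1 + \frac{177}{2} = \frac{179}{2} \approx 89.5$)
$U = - \frac{348847}{6}$ ($U = \frac{2}{3} + \frac{\frac{179}{2} - 174515}{3} = \frac{2}{3} + \frac{1}{3} \left(- \frac{348851}{2}\right) = \frac{2}{3} - \frac{348851}{6} = - \frac{348847}{6} \approx -58141.0$)
$U + z{\left(428,222 \right)} = - \frac{348847}{6} + 428 = - \frac{346279}{6}$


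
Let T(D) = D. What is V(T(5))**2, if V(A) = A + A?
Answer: 100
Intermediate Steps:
V(A) = 2*A
V(T(5))**2 = (2*5)**2 = 10**2 = 100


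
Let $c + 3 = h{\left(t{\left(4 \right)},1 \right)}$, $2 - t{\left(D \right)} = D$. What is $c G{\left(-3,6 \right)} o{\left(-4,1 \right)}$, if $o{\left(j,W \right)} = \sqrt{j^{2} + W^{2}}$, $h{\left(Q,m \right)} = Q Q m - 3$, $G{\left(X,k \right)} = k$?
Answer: $- 12 \sqrt{17} \approx -49.477$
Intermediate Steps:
$t{\left(D \right)} = 2 - D$
$h{\left(Q,m \right)} = -3 + m Q^{2}$ ($h{\left(Q,m \right)} = Q^{2} m - 3 = m Q^{2} - 3 = -3 + m Q^{2}$)
$o{\left(j,W \right)} = \sqrt{W^{2} + j^{2}}$
$c = -2$ ($c = -3 - \left(3 - \left(2 - 4\right)^{2}\right) = -3 - \left(3 - \left(-2\right)^{2}\right) = -3 + \left(-3 + 1 \cdot 4\right) = -3 + \left(-3 + 4\right) = -3 + 1 = -2$)
$c G{\left(-3,6 \right)} o{\left(-4,1 \right)} = \left(-2\right) 6 \sqrt{1^{2} + \left(-4\right)^{2}} = - 12 \sqrt{1 + 16} = - 12 \sqrt{17}$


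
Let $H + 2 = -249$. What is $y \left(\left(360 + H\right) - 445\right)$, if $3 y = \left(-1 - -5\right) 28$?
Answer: $-12544$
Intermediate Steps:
$H = -251$ ($H = -2 - 249 = -251$)
$y = \frac{112}{3}$ ($y = \frac{\left(-1 - -5\right) 28}{3} = \frac{\left(-1 + 5\right) 28}{3} = \frac{4 \cdot 28}{3} = \frac{1}{3} \cdot 112 = \frac{112}{3} \approx 37.333$)
$y \left(\left(360 + H\right) - 445\right) = \frac{112 \left(\left(360 - 251\right) - 445\right)}{3} = \frac{112 \left(109 - 445\right)}{3} = \frac{112}{3} \left(-336\right) = -12544$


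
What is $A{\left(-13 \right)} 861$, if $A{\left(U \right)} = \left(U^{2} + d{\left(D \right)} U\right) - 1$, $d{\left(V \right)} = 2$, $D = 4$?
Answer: $122262$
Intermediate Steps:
$A{\left(U \right)} = -1 + U^{2} + 2 U$ ($A{\left(U \right)} = \left(U^{2} + 2 U\right) - 1 = -1 + U^{2} + 2 U$)
$A{\left(-13 \right)} 861 = \left(-1 + \left(-13\right)^{2} + 2 \left(-13\right)\right) 861 = \left(-1 + 169 - 26\right) 861 = 142 \cdot 861 = 122262$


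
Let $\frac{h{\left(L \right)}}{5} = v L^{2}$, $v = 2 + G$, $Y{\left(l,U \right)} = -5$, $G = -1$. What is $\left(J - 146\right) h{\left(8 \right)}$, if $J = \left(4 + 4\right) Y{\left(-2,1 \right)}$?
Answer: $-59520$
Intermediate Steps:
$v = 1$ ($v = 2 - 1 = 1$)
$h{\left(L \right)} = 5 L^{2}$ ($h{\left(L \right)} = 5 \cdot 1 L^{2} = 5 L^{2}$)
$J = -40$ ($J = \left(4 + 4\right) \left(-5\right) = 8 \left(-5\right) = -40$)
$\left(J - 146\right) h{\left(8 \right)} = \left(-40 - 146\right) 5 \cdot 8^{2} = - 186 \cdot 5 \cdot 64 = \left(-186\right) 320 = -59520$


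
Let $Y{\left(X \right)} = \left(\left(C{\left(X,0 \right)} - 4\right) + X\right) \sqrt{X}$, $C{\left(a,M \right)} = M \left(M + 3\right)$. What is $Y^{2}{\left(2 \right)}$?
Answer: $8$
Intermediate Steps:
$C{\left(a,M \right)} = M \left(3 + M\right)$
$Y{\left(X \right)} = \sqrt{X} \left(-4 + X\right)$ ($Y{\left(X \right)} = \left(\left(0 \left(3 + 0\right) - 4\right) + X\right) \sqrt{X} = \left(\left(0 \cdot 3 - 4\right) + X\right) \sqrt{X} = \left(\left(0 - 4\right) + X\right) \sqrt{X} = \left(-4 + X\right) \sqrt{X} = \sqrt{X} \left(-4 + X\right)$)
$Y^{2}{\left(2 \right)} = \left(\sqrt{2} \left(-4 + 2\right)\right)^{2} = \left(\sqrt{2} \left(-2\right)\right)^{2} = \left(- 2 \sqrt{2}\right)^{2} = 8$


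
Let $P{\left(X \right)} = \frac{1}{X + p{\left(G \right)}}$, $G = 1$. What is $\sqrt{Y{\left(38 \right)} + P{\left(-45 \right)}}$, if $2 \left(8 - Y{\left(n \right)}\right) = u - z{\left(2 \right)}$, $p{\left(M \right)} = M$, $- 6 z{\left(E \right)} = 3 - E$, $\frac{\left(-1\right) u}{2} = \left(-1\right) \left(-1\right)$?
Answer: $\frac{\sqrt{38742}}{66} \approx 2.9823$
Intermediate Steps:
$u = -2$ ($u = - 2 \left(\left(-1\right) \left(-1\right)\right) = \left(-2\right) 1 = -2$)
$z{\left(E \right)} = - \frac{1}{2} + \frac{E}{6}$ ($z{\left(E \right)} = - \frac{3 - E}{6} = - \frac{1}{2} + \frac{E}{6}$)
$P{\left(X \right)} = \frac{1}{1 + X}$ ($P{\left(X \right)} = \frac{1}{X + 1} = \frac{1}{1 + X}$)
$Y{\left(n \right)} = \frac{107}{12}$ ($Y{\left(n \right)} = 8 - \frac{-2 - \left(- \frac{1}{2} + \frac{1}{6} \cdot 2\right)}{2} = 8 - \frac{-2 - \left(- \frac{1}{2} + \frac{1}{3}\right)}{2} = 8 - \frac{-2 - - \frac{1}{6}}{2} = 8 - \frac{-2 + \frac{1}{6}}{2} = 8 - - \frac{11}{12} = 8 + \frac{11}{12} = \frac{107}{12}$)
$\sqrt{Y{\left(38 \right)} + P{\left(-45 \right)}} = \sqrt{\frac{107}{12} + \frac{1}{1 - 45}} = \sqrt{\frac{107}{12} + \frac{1}{-44}} = \sqrt{\frac{107}{12} - \frac{1}{44}} = \sqrt{\frac{587}{66}} = \frac{\sqrt{38742}}{66}$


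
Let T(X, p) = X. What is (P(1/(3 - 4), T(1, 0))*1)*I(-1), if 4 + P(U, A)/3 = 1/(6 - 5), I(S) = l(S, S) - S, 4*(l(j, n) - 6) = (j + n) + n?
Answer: -225/4 ≈ -56.250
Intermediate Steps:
l(j, n) = 6 + n/2 + j/4 (l(j, n) = 6 + ((j + n) + n)/4 = 6 + (j + 2*n)/4 = 6 + (n/2 + j/4) = 6 + n/2 + j/4)
I(S) = 6 - S/4 (I(S) = (6 + S/2 + S/4) - S = (6 + 3*S/4) - S = 6 - S/4)
P(U, A) = -9 (P(U, A) = -12 + 3/(6 - 5) = -12 + 3/1 = -12 + 3*1 = -12 + 3 = -9)
(P(1/(3 - 4), T(1, 0))*1)*I(-1) = (-9*1)*(6 - 1/4*(-1)) = -9*(6 + 1/4) = -9*25/4 = -225/4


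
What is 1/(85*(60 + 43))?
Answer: 1/8755 ≈ 0.00011422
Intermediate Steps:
1/(85*(60 + 43)) = 1/(85*103) = 1/8755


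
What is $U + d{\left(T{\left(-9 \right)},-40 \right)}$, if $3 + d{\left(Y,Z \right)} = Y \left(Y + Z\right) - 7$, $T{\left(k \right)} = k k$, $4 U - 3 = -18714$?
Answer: $- \frac{5467}{4} \approx -1366.8$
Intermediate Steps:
$U = - \frac{18711}{4}$ ($U = \frac{3}{4} + \frac{1}{4} \left(-18714\right) = \frac{3}{4} - \frac{9357}{2} = - \frac{18711}{4} \approx -4677.8$)
$T{\left(k \right)} = k^{2}$
$d{\left(Y,Z \right)} = -10 + Y \left(Y + Z\right)$ ($d{\left(Y,Z \right)} = -3 + \left(Y \left(Y + Z\right) - 7\right) = -3 + \left(-7 + Y \left(Y + Z\right)\right) = -10 + Y \left(Y + Z\right)$)
$U + d{\left(T{\left(-9 \right)},-40 \right)} = - \frac{18711}{4} + \left(-10 + \left(\left(-9\right)^{2}\right)^{2} + \left(-9\right)^{2} \left(-40\right)\right) = - \frac{18711}{4} + \left(-10 + 81^{2} + 81 \left(-40\right)\right) = - \frac{18711}{4} - -3311 = - \frac{18711}{4} + 3311 = - \frac{5467}{4}$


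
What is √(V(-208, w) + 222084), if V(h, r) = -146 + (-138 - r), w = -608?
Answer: 6*√6178 ≈ 471.60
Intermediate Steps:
V(h, r) = -284 - r
√(V(-208, w) + 222084) = √((-284 - 1*(-608)) + 222084) = √((-284 + 608) + 222084) = √(324 + 222084) = √222408 = 6*√6178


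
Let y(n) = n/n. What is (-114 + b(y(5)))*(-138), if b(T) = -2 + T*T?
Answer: 15870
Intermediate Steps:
y(n) = 1
b(T) = -2 + T²
(-114 + b(y(5)))*(-138) = (-114 + (-2 + 1²))*(-138) = (-114 + (-2 + 1))*(-138) = (-114 - 1)*(-138) = -115*(-138) = 15870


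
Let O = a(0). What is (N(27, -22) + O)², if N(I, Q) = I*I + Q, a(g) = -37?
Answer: 448900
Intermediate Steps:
O = -37
N(I, Q) = Q + I² (N(I, Q) = I² + Q = Q + I²)
(N(27, -22) + O)² = ((-22 + 27²) - 37)² = ((-22 + 729) - 37)² = (707 - 37)² = 670² = 448900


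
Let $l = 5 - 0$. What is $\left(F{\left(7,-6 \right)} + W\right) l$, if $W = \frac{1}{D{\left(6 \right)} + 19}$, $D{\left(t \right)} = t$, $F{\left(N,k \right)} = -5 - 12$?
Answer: $- \frac{424}{5} \approx -84.8$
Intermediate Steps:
$F{\left(N,k \right)} = -17$ ($F{\left(N,k \right)} = -5 - 12 = -17$)
$l = 5$ ($l = 5 + 0 = 5$)
$W = \frac{1}{25}$ ($W = \frac{1}{6 + 19} = \frac{1}{25} \approx 0.04$)
$\left(F{\left(7,-6 \right)} + W\right) l = \left(-17 + \frac{1}{25}\right) 5 = \left(- \frac{424}{25}\right) 5 = - \frac{424}{5}$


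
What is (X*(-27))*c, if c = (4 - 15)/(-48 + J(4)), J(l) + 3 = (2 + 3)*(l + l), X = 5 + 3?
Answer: -216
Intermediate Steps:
X = 8
J(l) = -3 + 10*l (J(l) = -3 + (2 + 3)*(l + l) = -3 + 5*(2*l) = -3 + 10*l)
c = 1 (c = (4 - 15)/(-48 + (-3 + 10*4)) = -11/(-48 + (-3 + 40)) = -11/(-48 + 37) = -11/(-11) = -11*(-1/11) = 1)
(X*(-27))*c = (8*(-27))*1 = -216*1 = -216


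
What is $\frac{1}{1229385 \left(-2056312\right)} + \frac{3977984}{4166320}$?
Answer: $\frac{125704251045889297}{131655666593361480} \approx 0.9548$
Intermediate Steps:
$\frac{1}{1229385 \left(-2056312\right)} + \frac{3977984}{4166320} = \frac{1}{1229385} \left(- \frac{1}{2056312}\right) + 3977984 \cdot \frac{1}{4166320} = - \frac{1}{2527999128120} + \frac{248624}{260395} = \frac{125704251045889297}{131655666593361480}$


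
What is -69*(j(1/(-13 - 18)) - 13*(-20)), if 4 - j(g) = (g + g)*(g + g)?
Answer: -17505300/961 ≈ -18216.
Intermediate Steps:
j(g) = 4 - 4*g**2 (j(g) = 4 - (g + g)*(g + g) = 4 - 2*g*2*g = 4 - 4*g**2)
-69*(j(1/(-13 - 18)) - 13*(-20)) = -69*((4 - 4/(-13 - 18)**2) - 13*(-20)) = -69*((4 - 4*(1/(-31))**2) + 260) = -69*((4 - 4*(-1/31)**2) + 260) = -69*((4 - 4*1/961) + 260) = -69*((4 - 4/961) + 260) = -69*(3840/961 + 260) = -69*253700/961 = -17505300/961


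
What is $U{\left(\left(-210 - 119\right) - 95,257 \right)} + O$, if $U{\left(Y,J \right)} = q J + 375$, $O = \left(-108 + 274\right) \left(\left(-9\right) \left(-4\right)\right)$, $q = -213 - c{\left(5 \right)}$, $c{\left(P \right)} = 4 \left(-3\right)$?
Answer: $-45306$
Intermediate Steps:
$c{\left(P \right)} = -12$
$q = -201$ ($q = -213 - -12 = -213 + 12 = -201$)
$O = 5976$ ($O = 166 \cdot 36 = 5976$)
$U{\left(Y,J \right)} = 375 - 201 J$ ($U{\left(Y,J \right)} = - 201 J + 375 = 375 - 201 J$)
$U{\left(\left(-210 - 119\right) - 95,257 \right)} + O = \left(375 - 51657\right) + 5976 = -51282 + 5976 = -45306$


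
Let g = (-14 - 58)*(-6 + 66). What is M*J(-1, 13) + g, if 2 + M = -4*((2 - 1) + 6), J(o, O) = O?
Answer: -4710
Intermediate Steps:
g = -4320 (g = -72*60 = -4320)
M = -30 (M = -2 - 4*((2 - 1) + 6) = -2 - 4*(1 + 6) = -2 - 4*7 = -2 - 28 = -30)
M*J(-1, 13) + g = -30*13 - 4320 = -390 - 4320 = -4710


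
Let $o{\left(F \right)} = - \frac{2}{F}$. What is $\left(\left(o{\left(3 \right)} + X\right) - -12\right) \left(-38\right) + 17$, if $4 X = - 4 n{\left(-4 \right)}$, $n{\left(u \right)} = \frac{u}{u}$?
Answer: $- \frac{1127}{3} \approx -375.67$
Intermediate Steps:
$n{\left(u \right)} = 1$
$X = -1$ ($X = \frac{\left(-4\right) 1}{4} = \frac{1}{4} \left(-4\right) = -1$)
$\left(\left(o{\left(3 \right)} + X\right) - -12\right) \left(-38\right) + 17 = \left(\left(- \frac{2}{3} - 1\right) - -12\right) \left(-38\right) + 17 = \left(\left(\left(-2\right) \frac{1}{3} - 1\right) + 12\right) \left(-38\right) + 17 = \left(\left(- \frac{2}{3} - 1\right) + 12\right) \left(-38\right) + 17 = \left(- \frac{5}{3} + 12\right) \left(-38\right) + 17 = \frac{31}{3} \left(-38\right) + 17 = - \frac{1178}{3} + 17 = - \frac{1127}{3}$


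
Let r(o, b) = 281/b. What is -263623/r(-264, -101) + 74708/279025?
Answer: 7429319158023/78406025 ≈ 94755.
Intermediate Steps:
-263623/r(-264, -101) + 74708/279025 = -263623/(281/(-101)) + 74708/279025 = -263623/(281*(-1/101)) + 74708*(1/279025) = -263623/(-281/101) + 74708/279025 = -263623*(-101/281) + 74708/279025 = 26625923/281 + 74708/279025 = 7429319158023/78406025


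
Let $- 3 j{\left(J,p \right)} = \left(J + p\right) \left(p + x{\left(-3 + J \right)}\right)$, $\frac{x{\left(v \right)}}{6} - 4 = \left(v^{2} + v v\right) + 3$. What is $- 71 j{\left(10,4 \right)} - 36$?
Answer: $\frac{630088}{3} \approx 2.1003 \cdot 10^{5}$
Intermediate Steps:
$x{\left(v \right)} = 42 + 12 v^{2}$ ($x{\left(v \right)} = 24 + 6 \left(\left(v^{2} + v v\right) + 3\right) = 24 + 6 \left(\left(v^{2} + v^{2}\right) + 3\right) = 24 + 6 \left(2 v^{2} + 3\right) = 24 + 6 \left(3 + 2 v^{2}\right) = 24 + \left(18 + 12 v^{2}\right) = 42 + 12 v^{2}$)
$j{\left(J,p \right)} = - \frac{\left(J + p\right) \left(42 + p + 12 \left(-3 + J\right)^{2}\right)}{3}$ ($j{\left(J,p \right)} = - \frac{\left(J + p\right) \left(p + \left(42 + 12 \left(-3 + J\right)^{2}\right)\right)}{3} = - \frac{\left(J + p\right) \left(42 + p + 12 \left(-3 + J\right)^{2}\right)}{3}$)
$- 71 j{\left(10,4 \right)} - 36 = - 71 \left(- \frac{4^{2}}{3} - 20 \left(7 + 2 \left(-3 + 10\right)^{2}\right) - 8 \left(7 + 2 \left(-3 + 10\right)^{2}\right) - \frac{10}{3} \cdot 4\right) - 36 = - 71 \left(\left(- \frac{1}{3}\right) 16 - 20 \left(7 + 2 \cdot 7^{2}\right) - 8 \left(7 + 2 \cdot 7^{2}\right) - \frac{40}{3}\right) - 36 = - 71 \left(- \frac{16}{3} - 20 \left(7 + 2 \cdot 49\right) - 8 \left(7 + 2 \cdot 49\right) - \frac{40}{3}\right) - 36 = - 71 \left(- \frac{16}{3} - 20 \left(7 + 98\right) - 8 \left(7 + 98\right) - \frac{40}{3}\right) - 36 = - 71 \left(- \frac{16}{3} - 20 \cdot 105 - 8 \cdot 105 - \frac{40}{3}\right) - 36 = - 71 \left(- \frac{16}{3} - 2100 - 840 - \frac{40}{3}\right) - 36 = \left(-71\right) \left(- \frac{8876}{3}\right) - 36 = \frac{630196}{3} - 36 = \frac{630088}{3}$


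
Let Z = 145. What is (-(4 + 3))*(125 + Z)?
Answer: -1890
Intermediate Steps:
(-(4 + 3))*(125 + Z) = (-(4 + 3))*(125 + 145) = -1*7*270 = -7*270 = -1890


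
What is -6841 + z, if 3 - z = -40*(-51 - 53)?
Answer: -10998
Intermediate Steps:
z = -4157 (z = 3 - (-40)*(-51 - 53) = 3 - (-40)*(-104) = 3 - 1*4160 = 3 - 4160 = -4157)
-6841 + z = -6841 - 4157 = -10998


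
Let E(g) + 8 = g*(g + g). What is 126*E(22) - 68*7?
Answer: 120484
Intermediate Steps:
E(g) = -8 + 2*g² (E(g) = -8 + g*(g + g) = -8 + g*(2*g) = -8 + 2*g²)
126*E(22) - 68*7 = 126*(-8 + 2*22²) - 68*7 = 126*(-8 + 2*484) - 476 = 126*(-8 + 968) - 476 = 126*960 - 476 = 120960 - 476 = 120484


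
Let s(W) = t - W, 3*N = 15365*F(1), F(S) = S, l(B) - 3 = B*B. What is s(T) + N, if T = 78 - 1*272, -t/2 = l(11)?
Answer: 15203/3 ≈ 5067.7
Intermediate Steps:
l(B) = 3 + B² (l(B) = 3 + B*B = 3 + B²)
t = -248 (t = -2*(3 + 11²) = -2*(3 + 121) = -2*124 = -248)
N = 15365/3 (N = (15365*1)/3 = (⅓)*15365 = 15365/3 ≈ 5121.7)
T = -194 (T = 78 - 272 = -194)
s(W) = -248 - W
s(T) + N = (-248 - 1*(-194)) + 15365/3 = (-248 + 194) + 15365/3 = -54 + 15365/3 = 15203/3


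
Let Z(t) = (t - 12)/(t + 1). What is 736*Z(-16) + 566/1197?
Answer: 8225422/5985 ≈ 1374.3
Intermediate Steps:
Z(t) = (-12 + t)/(1 + t)
736*Z(-16) + 566/1197 = 736*((-12 - 16)/(1 - 16)) + 566/1197 = 736*(-28/(-15)) + 566*(1/1197) = 736*(-1/15*(-28)) + 566/1197 = 736*(28/15) + 566/1197 = 20608/15 + 566/1197 = 8225422/5985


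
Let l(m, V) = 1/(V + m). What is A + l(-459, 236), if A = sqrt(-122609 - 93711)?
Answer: -1/223 + 208*I*sqrt(5) ≈ -0.0044843 + 465.1*I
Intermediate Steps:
A = 208*I*sqrt(5) (A = sqrt(-216320) = 208*I*sqrt(5) ≈ 465.1*I)
A + l(-459, 236) = 208*I*sqrt(5) + 1/(236 - 459) = 208*I*sqrt(5) + 1/(-223) = 208*I*sqrt(5) - 1/223 = -1/223 + 208*I*sqrt(5)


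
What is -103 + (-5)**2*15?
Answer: 272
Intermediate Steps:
-103 + (-5)**2*15 = -103 + 25*15 = -103 + 375 = 272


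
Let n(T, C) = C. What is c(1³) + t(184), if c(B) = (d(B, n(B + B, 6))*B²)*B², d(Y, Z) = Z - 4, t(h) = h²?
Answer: 33858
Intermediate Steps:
d(Y, Z) = -4 + Z
c(B) = 2*B⁴ (c(B) = ((-4 + 6)*B²)*B² = (2*B²)*B² = 2*B⁴)
c(1³) + t(184) = 2*(1³)⁴ + 184² = 2*1⁴ + 33856 = 2*1 + 33856 = 2 + 33856 = 33858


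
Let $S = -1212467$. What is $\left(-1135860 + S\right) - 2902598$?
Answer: $-5250925$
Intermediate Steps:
$\left(-1135860 + S\right) - 2902598 = \left(-1135860 - 1212467\right) - 2902598 = -2348327 - 2902598 = -5250925$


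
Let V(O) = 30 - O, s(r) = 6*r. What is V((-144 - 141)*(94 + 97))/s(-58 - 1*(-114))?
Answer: 18155/112 ≈ 162.10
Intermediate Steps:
V((-144 - 141)*(94 + 97))/s(-58 - 1*(-114)) = (30 - (-144 - 141)*(94 + 97))/((6*(-58 - 1*(-114)))) = (30 - (-285)*191)/((6*(-58 + 114))) = (30 - 1*(-54435))/((6*56)) = (30 + 54435)/336 = 54465*(1/336) = 18155/112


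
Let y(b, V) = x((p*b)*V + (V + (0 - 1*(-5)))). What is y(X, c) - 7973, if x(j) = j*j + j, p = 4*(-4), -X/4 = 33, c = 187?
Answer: 156132845659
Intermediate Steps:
X = -132 (X = -4*33 = -132)
p = -16
x(j) = j + j² (x(j) = j² + j = j + j²)
y(b, V) = (5 + V - 16*V*b)*(6 + V - 16*V*b) (y(b, V) = ((-16*b)*V + (V + (0 - 1*(-5))))*(1 + ((-16*b)*V + (V + (0 - 1*(-5))))) = (-16*V*b + (V + (0 + 5)))*(1 + (-16*V*b + (V + (0 + 5)))) = (-16*V*b + (V + 5))*(1 + (-16*V*b + (V + 5))) = (-16*V*b + (5 + V))*(1 + (-16*V*b + (5 + V))) = (5 + V - 16*V*b)*(1 + (5 + V - 16*V*b)) = (5 + V - 16*V*b)*(6 + V - 16*V*b))
y(X, c) - 7973 = (5 + 187 - 16*187*(-132))*(6 + 187 - 16*187*(-132)) - 7973 = (5 + 187 + 394944)*(6 + 187 + 394944) - 7973 = 395136*395137 - 7973 = 156132853632 - 7973 = 156132845659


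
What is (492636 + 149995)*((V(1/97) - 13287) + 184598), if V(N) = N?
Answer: 10678707289008/97 ≈ 1.1009e+11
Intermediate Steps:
(492636 + 149995)*((V(1/97) - 13287) + 184598) = (492636 + 149995)*((1/97 - 13287) + 184598) = 642631*((1/97 - 13287) + 184598) = 642631*(-1288838/97 + 184598) = 642631*(16617168/97) = 10678707289008/97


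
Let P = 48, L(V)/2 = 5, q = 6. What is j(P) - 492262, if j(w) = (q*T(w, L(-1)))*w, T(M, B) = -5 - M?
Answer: -507526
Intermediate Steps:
L(V) = 10 (L(V) = 2*5 = 10)
j(w) = w*(-30 - 6*w) (j(w) = (6*(-5 - w))*w = (-30 - 6*w)*w = w*(-30 - 6*w))
j(P) - 492262 = -6*48*(5 + 48) - 492262 = -6*48*53 - 492262 = -15264 - 492262 = -507526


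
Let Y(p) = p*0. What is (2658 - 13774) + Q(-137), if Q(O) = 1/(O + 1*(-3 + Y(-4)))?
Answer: -1556241/140 ≈ -11116.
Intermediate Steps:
Y(p) = 0
Q(O) = 1/(-3 + O) (Q(O) = 1/(O + 1*(-3 + 0)) = 1/(O + 1*(-3)) = 1/(O - 3) = 1/(-3 + O))
(2658 - 13774) + Q(-137) = (2658 - 13774) + 1/(-3 - 137) = -11116 + 1/(-140) = -11116 - 1/140 = -1556241/140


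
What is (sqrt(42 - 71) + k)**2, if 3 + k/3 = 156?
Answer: (459 + I*sqrt(29))**2 ≈ 2.1065e+5 + 4943.6*I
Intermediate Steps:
k = 459 (k = -9 + 3*156 = -9 + 468 = 459)
(sqrt(42 - 71) + k)**2 = (sqrt(42 - 71) + 459)**2 = (sqrt(-29) + 459)**2 = (I*sqrt(29) + 459)**2 = (459 + I*sqrt(29))**2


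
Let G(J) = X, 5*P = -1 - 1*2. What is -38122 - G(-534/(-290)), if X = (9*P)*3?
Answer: -190529/5 ≈ -38106.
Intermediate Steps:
P = -⅗ (P = (-1 - 1*2)/5 = (-1 - 2)/5 = (⅕)*(-3) = -⅗ ≈ -0.60000)
X = -81/5 (X = (9*(-⅗))*3 = -27/5*3 = -81/5 ≈ -16.200)
G(J) = -81/5
-38122 - G(-534/(-290)) = -38122 - 1*(-81/5) = -38122 + 81/5 = -190529/5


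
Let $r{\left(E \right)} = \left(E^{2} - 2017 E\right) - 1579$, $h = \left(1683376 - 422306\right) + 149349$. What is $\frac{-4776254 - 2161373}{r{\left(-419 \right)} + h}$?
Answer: $- \frac{6937627}{2429524} \approx -2.8555$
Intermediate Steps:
$h = 1410419$ ($h = 1261070 + 149349 = 1410419$)
$r{\left(E \right)} = -1579 + E^{2} - 2017 E$
$\frac{-4776254 - 2161373}{r{\left(-419 \right)} + h} = \frac{-4776254 - 2161373}{\left(-1579 + \left(-419\right)^{2} - -845123\right) + 1410419} = - \frac{6937627}{\left(-1579 + 175561 + 845123\right) + 1410419} = - \frac{6937627}{1019105 + 1410419} = - \frac{6937627}{2429524}$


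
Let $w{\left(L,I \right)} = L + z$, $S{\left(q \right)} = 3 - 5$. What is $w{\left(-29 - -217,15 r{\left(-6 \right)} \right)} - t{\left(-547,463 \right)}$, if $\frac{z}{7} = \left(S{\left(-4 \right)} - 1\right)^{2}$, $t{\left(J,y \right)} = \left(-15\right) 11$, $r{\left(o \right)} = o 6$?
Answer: $416$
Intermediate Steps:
$r{\left(o \right)} = 6 o$
$S{\left(q \right)} = -2$
$t{\left(J,y \right)} = -165$
$z = 63$ ($z = 7 \left(-2 - 1\right)^{2} = 7 \left(-3\right)^{2} = 7 \cdot 9 = 63$)
$w{\left(L,I \right)} = 63 + L$ ($w{\left(L,I \right)} = L + 63 = 63 + L$)
$w{\left(-29 - -217,15 r{\left(-6 \right)} \right)} - t{\left(-547,463 \right)} = \left(63 - -188\right) - -165 = \left(63 + \left(-29 + 217\right)\right) + 165 = \left(63 + 188\right) + 165 = 251 + 165 = 416$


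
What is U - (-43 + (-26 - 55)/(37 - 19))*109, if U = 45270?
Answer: 100895/2 ≈ 50448.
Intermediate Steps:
U - (-43 + (-26 - 55)/(37 - 19))*109 = 45270 - (-43 + (-26 - 55)/(37 - 19))*109 = 45270 - (-43 - 81/18)*109 = 45270 - (-43 - 81*1/18)*109 = 45270 - (-43 - 9/2)*109 = 45270 - (-95)*109/2 = 45270 - 1*(-10355/2) = 45270 + 10355/2 = 100895/2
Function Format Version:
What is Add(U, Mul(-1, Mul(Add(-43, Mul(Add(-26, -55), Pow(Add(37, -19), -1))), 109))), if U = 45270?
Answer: Rational(100895, 2) ≈ 50448.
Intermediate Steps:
Add(U, Mul(-1, Mul(Add(-43, Mul(Add(-26, -55), Pow(Add(37, -19), -1))), 109))) = Add(45270, Mul(-1, Mul(Add(-43, Mul(Add(-26, -55), Pow(Add(37, -19), -1))), 109))) = Add(45270, Mul(-1, Mul(Add(-43, Mul(-81, Pow(18, -1))), 109))) = Add(45270, Mul(-1, Mul(Add(-43, Mul(-81, Rational(1, 18))), 109))) = Add(45270, Mul(-1, Mul(Add(-43, Rational(-9, 2)), 109))) = Add(45270, Mul(-1, Mul(Rational(-95, 2), 109))) = Add(45270, Mul(-1, Rational(-10355, 2))) = Add(45270, Rational(10355, 2)) = Rational(100895, 2)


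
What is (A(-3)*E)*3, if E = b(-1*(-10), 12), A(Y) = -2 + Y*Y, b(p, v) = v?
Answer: 252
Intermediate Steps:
A(Y) = -2 + Y²
E = 12
(A(-3)*E)*3 = ((-2 + (-3)²)*12)*3 = ((-2 + 9)*12)*3 = (7*12)*3 = 84*3 = 252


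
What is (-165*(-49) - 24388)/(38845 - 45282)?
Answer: 16303/6437 ≈ 2.5327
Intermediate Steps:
(-165*(-49) - 24388)/(38845 - 45282) = (8085 - 24388)/(-6437) = -16303*(-1/6437) = 16303/6437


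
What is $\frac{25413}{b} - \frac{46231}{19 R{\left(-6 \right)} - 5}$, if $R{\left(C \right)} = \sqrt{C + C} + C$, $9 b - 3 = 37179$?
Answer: $\frac{69595342493}{229202242} + \frac{1756778 i \sqrt{3}}{18493} \approx 303.64 + 164.54 i$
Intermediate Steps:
$b = \frac{12394}{3}$ ($b = \frac{1}{3} + \frac{1}{9} \cdot 37179 = \frac{1}{3} + 4131 = \frac{12394}{3} \approx 4131.3$)
$R{\left(C \right)} = C + \sqrt{2} \sqrt{C}$ ($R{\left(C \right)} = \sqrt{2 C} + C = \sqrt{2} \sqrt{C} + C = C + \sqrt{2} \sqrt{C}$)
$\frac{25413}{b} - \frac{46231}{19 R{\left(-6 \right)} - 5} = \frac{25413}{\frac{12394}{3}} - \frac{46231}{19 \left(-6 + \sqrt{2} \sqrt{-6}\right) - 5} = 25413 \cdot \frac{3}{12394} - \frac{46231}{19 \left(-6 + \sqrt{2} i \sqrt{6}\right) - 5} = \frac{76239}{12394} - \frac{46231}{19 \left(-6 + 2 i \sqrt{3}\right) - 5} = \frac{76239}{12394} - \frac{46231}{\left(-114 + 38 i \sqrt{3}\right) - 5} = \frac{76239}{12394} - \frac{46231}{-119 + 38 i \sqrt{3}}$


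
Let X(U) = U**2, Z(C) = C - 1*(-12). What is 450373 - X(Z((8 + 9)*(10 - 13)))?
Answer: 448852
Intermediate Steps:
Z(C) = 12 + C (Z(C) = C + 12 = 12 + C)
450373 - X(Z((8 + 9)*(10 - 13))) = 450373 - (12 + (8 + 9)*(10 - 13))**2 = 450373 - (12 + 17*(-3))**2 = 450373 - (12 - 51)**2 = 450373 - 1*(-39)**2 = 450373 - 1*1521 = 450373 - 1521 = 448852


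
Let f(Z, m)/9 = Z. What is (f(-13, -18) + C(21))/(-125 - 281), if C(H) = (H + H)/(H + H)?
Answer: 2/7 ≈ 0.28571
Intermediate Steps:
f(Z, m) = 9*Z
C(H) = 1 (C(H) = (2*H)/((2*H)) = (2*H)*(1/(2*H)) = 1)
(f(-13, -18) + C(21))/(-125 - 281) = (9*(-13) + 1)/(-125 - 281) = (-117 + 1)/(-406) = -116*(-1/406) = 2/7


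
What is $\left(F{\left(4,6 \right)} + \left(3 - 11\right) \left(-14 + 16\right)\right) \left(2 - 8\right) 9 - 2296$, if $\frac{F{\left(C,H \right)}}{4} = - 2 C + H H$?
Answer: $-7480$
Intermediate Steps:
$F{\left(C,H \right)} = - 8 C + 4 H^{2}$ ($F{\left(C,H \right)} = 4 \left(- 2 C + H H\right) = 4 \left(- 2 C + H^{2}\right) = 4 \left(H^{2} - 2 C\right) = - 8 C + 4 H^{2}$)
$\left(F{\left(4,6 \right)} + \left(3 - 11\right) \left(-14 + 16\right)\right) \left(2 - 8\right) 9 - 2296 = \left(\left(\left(-8\right) 4 + 4 \cdot 6^{2}\right) + \left(3 - 11\right) \left(-14 + 16\right)\right) \left(2 - 8\right) 9 - 2296 = \left(\left(-32 + 4 \cdot 36\right) - 16\right) \left(-6\right) 9 - 2296 = \left(\left(-32 + 144\right) - 16\right) \left(-6\right) 9 - 2296 = \left(112 - 16\right) \left(-6\right) 9 - 2296 = 96 \left(-6\right) 9 - 2296 = \left(-576\right) 9 - 2296 = -5184 - 2296 = -7480$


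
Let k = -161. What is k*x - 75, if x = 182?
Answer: -29377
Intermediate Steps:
k*x - 75 = -161*182 - 75 = -29302 - 75 = -29377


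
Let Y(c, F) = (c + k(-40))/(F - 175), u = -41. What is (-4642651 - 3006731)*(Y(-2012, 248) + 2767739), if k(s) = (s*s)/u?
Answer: -63365634959851770/2993 ≈ -2.1171e+13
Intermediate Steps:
k(s) = -s²/41 (k(s) = (s*s)/(-41) = s²*(-1/41) = -s²/41)
Y(c, F) = (-1600/41 + c)/(-175 + F) (Y(c, F) = (c - 1/41*(-40)²)/(F - 175) = (c - 1/41*1600)/(-175 + F) = (c - 1600/41)/(-175 + F) = (-1600/41 + c)/(-175 + F))
(-4642651 - 3006731)*(Y(-2012, 248) + 2767739) = (-4642651 - 3006731)*((-1600/41 - 2012)/(-175 + 248) + 2767739) = -7649382*(-84092/41/73 + 2767739) = -7649382*((1/73)*(-84092/41) + 2767739) = -7649382*(-84092/2993 + 2767739) = -7649382*8283758735/2993 = -63365634959851770/2993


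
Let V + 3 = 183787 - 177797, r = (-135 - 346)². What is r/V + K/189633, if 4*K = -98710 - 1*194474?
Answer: 14478285787/378444257 ≈ 38.257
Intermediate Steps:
K = -73296 (K = (-98710 - 1*194474)/4 = (-98710 - 194474)/4 = (¼)*(-293184) = -73296)
r = 231361 (r = (-481)² = 231361)
V = 5987 (V = -3 + (183787 - 177797) = -3 + 5990 = 5987)
r/V + K/189633 = 231361/5987 - 73296/189633 = 231361*(1/5987) - 73296*1/189633 = 231361/5987 - 24432/63211 = 14478285787/378444257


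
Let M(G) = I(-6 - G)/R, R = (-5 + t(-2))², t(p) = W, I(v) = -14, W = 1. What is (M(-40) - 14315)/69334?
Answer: -114527/554672 ≈ -0.20648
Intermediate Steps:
t(p) = 1
R = 16 (R = (-5 + 1)² = (-4)² = 16)
M(G) = -7/8 (M(G) = -14/16 = -14*1/16 = -7/8)
(M(-40) - 14315)/69334 = (-7/8 - 14315)/69334 = -114527/8*1/69334 = -114527/554672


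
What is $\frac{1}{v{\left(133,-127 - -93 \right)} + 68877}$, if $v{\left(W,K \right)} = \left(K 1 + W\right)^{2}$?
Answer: $\frac{1}{78678} \approx 1.271 \cdot 10^{-5}$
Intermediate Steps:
$v{\left(W,K \right)} = \left(K + W\right)^{2}$
$\frac{1}{v{\left(133,-127 - -93 \right)} + 68877} = \frac{1}{\left(\left(-127 - -93\right) + 133\right)^{2} + 68877} = \frac{1}{\left(\left(-127 + 93\right) + 133\right)^{2} + 68877} = \frac{1}{\left(-34 + 133\right)^{2} + 68877} = \frac{1}{99^{2} + 68877} = \frac{1}{9801 + 68877} = \frac{1}{78678}$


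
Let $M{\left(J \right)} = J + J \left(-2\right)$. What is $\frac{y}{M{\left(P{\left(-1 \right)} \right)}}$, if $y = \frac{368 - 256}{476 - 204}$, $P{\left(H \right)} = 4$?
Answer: $- \frac{7}{68} \approx -0.10294$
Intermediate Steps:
$M{\left(J \right)} = - J$ ($M{\left(J \right)} = J - 2 J = - J$)
$y = \frac{7}{17}$ ($y = \frac{112}{272} = 112 \cdot \frac{1}{272} = \frac{7}{17} \approx 0.41176$)
$\frac{y}{M{\left(P{\left(-1 \right)} \right)}} = \frac{7}{17 \left(\left(-1\right) 4\right)} = \frac{7}{17 \left(-4\right)} = \frac{7}{17} \left(- \frac{1}{4}\right) = - \frac{7}{68}$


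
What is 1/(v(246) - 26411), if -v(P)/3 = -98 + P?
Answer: -1/26855 ≈ -3.7237e-5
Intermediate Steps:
v(P) = 294 - 3*P (v(P) = -3*(-98 + P) = 294 - 3*P)
1/(v(246) - 26411) = 1/((294 - 3*246) - 26411) = 1/((294 - 738) - 26411) = 1/(-444 - 26411) = 1/(-26855) = -1/26855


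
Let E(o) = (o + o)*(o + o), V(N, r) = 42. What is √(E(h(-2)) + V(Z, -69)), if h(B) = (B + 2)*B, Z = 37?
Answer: √42 ≈ 6.4807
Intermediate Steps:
h(B) = B*(2 + B) (h(B) = (2 + B)*B = B*(2 + B))
E(o) = 4*o² (E(o) = (2*o)*(2*o) = 4*o²)
√(E(h(-2)) + V(Z, -69)) = √(4*(-2*(2 - 2))² + 42) = √(4*(-2*0)² + 42) = √(4*0² + 42) = √(4*0 + 42) = √(0 + 42) = √42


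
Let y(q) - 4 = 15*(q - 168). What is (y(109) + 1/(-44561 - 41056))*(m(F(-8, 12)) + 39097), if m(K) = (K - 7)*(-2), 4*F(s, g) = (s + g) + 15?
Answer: -2949370542667/85617 ≈ -3.4448e+7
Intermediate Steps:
y(q) = -2516 + 15*q (y(q) = 4 + 15*(q - 168) = 4 + 15*(-168 + q) = 4 + (-2520 + 15*q) = -2516 + 15*q)
F(s, g) = 15/4 + g/4 + s/4 (F(s, g) = ((s + g) + 15)/4 = ((g + s) + 15)/4 = (15 + g + s)/4 = 15/4 + g/4 + s/4)
m(K) = 14 - 2*K (m(K) = (-7 + K)*(-2) = 14 - 2*K)
(y(109) + 1/(-44561 - 41056))*(m(F(-8, 12)) + 39097) = ((-2516 + 15*109) + 1/(-44561 - 41056))*((14 - 2*(15/4 + (1/4)*12 + (1/4)*(-8))) + 39097) = ((-2516 + 1635) + 1/(-85617))*((14 - 2*(15/4 + 3 - 2)) + 39097) = (-881 - 1/85617)*((14 - 2*19/4) + 39097) = -75428578*((14 - 19/2) + 39097)/85617 = -75428578*(9/2 + 39097)/85617 = -75428578/85617*78203/2 = -2949370542667/85617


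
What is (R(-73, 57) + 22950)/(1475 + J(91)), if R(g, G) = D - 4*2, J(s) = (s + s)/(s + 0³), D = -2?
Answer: 22940/1477 ≈ 15.531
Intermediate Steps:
J(s) = 2 (J(s) = (2*s)/(s + 0) = (2*s)/s = 2)
R(g, G) = -10 (R(g, G) = -2 - 4*2 = -2 - 8 = -10)
(R(-73, 57) + 22950)/(1475 + J(91)) = (-10 + 22950)/(1475 + 2) = 22940/1477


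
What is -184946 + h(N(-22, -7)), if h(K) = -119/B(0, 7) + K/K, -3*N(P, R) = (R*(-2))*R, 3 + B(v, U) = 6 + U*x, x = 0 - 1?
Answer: -739661/4 ≈ -1.8492e+5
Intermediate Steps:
x = -1
B(v, U) = 3 - U (B(v, U) = -3 + (6 + U*(-1)) = -3 + (6 - U) = 3 - U)
N(P, R) = 2*R**2/3 (N(P, R) = -R*(-2)*R/3 = -(-2*R)*R/3 = -(-2)*R**2/3 = 2*R**2/3)
h(K) = 123/4 (h(K) = -119/(3 - 1*7) + K/K = -119/(3 - 7) + 1 = -119/(-4) + 1 = -119*(-1/4) + 1 = 119/4 + 1 = 123/4)
-184946 + h(N(-22, -7)) = -184946 + 123/4 = -739661/4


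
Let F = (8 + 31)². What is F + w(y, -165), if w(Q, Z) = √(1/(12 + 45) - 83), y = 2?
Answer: 1521 + I*√269610/57 ≈ 1521.0 + 9.1095*I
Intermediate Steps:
w(Q, Z) = I*√269610/57 (w(Q, Z) = √(1/57 - 83) = √(-4730/57) = I*√269610/57)
F = 1521 (F = 39² = 1521)
F + w(y, -165) = 1521 + I*√269610/57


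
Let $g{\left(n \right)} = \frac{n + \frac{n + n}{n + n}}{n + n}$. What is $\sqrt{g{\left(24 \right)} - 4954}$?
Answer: $\frac{i \sqrt{713301}}{12} \approx 70.381 i$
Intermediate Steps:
$g{\left(n \right)} = \frac{1 + n}{2 n}$ ($g{\left(n \right)} = \frac{n + \frac{2 n}{2 n}}{2 n} = \left(n + 2 n \frac{1}{2 n}\right) \frac{1}{2 n} = \left(n + 1\right) \frac{1}{2 n} = \left(1 + n\right) \frac{1}{2 n} = \frac{1 + n}{2 n}$)
$\sqrt{g{\left(24 \right)} - 4954} = \sqrt{\frac{1 + 24}{2 \cdot 24} - 4954} = \sqrt{\frac{1}{2} \cdot \frac{1}{24} \cdot 25 - 4954} = \sqrt{\frac{25}{48} - 4954} = \sqrt{- \frac{237767}{48}} = \frac{i \sqrt{713301}}{12}$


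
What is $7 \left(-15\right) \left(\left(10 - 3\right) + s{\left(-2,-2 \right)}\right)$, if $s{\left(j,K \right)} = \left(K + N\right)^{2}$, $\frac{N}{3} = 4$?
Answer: $-11235$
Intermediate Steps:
$N = 12$ ($N = 3 \cdot 4 = 12$)
$s{\left(j,K \right)} = \left(12 + K\right)^{2}$ ($s{\left(j,K \right)} = \left(K + 12\right)^{2} = \left(12 + K\right)^{2}$)
$7 \left(-15\right) \left(\left(10 - 3\right) + s{\left(-2,-2 \right)}\right) = 7 \left(-15\right) \left(\left(10 - 3\right) + \left(12 - 2\right)^{2}\right) = - 105 \left(7 + 10^{2}\right) = - 105 \left(7 + 100\right) = \left(-105\right) 107 = -11235$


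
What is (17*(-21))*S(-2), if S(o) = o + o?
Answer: 1428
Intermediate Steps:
S(o) = 2*o
(17*(-21))*S(-2) = (17*(-21))*(2*(-2)) = -357*(-4) = 1428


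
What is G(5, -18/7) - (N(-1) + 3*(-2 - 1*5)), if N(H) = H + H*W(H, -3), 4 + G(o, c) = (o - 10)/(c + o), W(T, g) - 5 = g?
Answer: 305/17 ≈ 17.941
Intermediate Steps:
W(T, g) = 5 + g
G(o, c) = -4 + (-10 + o)/(c + o) (G(o, c) = -4 + (o - 10)/(c + o) = -4 + (-10 + o)/(c + o))
N(H) = 3*H (N(H) = H + H*(5 - 3) = H + H*2 = H + 2*H = 3*H)
G(5, -18/7) - (N(-1) + 3*(-2 - 1*5)) = (-10 - (-72)/7 - 3*5)/(-18/7 + 5) - (3*(-1) + 3*(-2 - 1*5)) = (-10 - (-72)/7 - 15)/(-18*1/7 + 5) - (-3 + 3*(-2 - 5)) = (-10 - 4*(-18/7) - 15)/(-18/7 + 5) - (-3 + 3*(-7)) = (-10 + 72/7 - 15)/(17/7) - (-3 - 21) = (7/17)*(-103/7) - 1*(-24) = -103/17 + 24 = 305/17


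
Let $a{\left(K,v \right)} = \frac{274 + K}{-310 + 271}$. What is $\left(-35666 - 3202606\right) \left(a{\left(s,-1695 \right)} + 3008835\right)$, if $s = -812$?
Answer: $- \frac{126665120460672}{13} \approx -9.7435 \cdot 10^{12}$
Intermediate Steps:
$a{\left(K,v \right)} = - \frac{274}{39} - \frac{K}{39}$ ($a{\left(K,v \right)} = \frac{274 + K}{-39} = \left(274 + K\right) \left(- \frac{1}{39}\right) = - \frac{274}{39} - \frac{K}{39}$)
$\left(-35666 - 3202606\right) \left(a{\left(s,-1695 \right)} + 3008835\right) = \left(-35666 - 3202606\right) \left(\left(- \frac{274}{39} - - \frac{812}{39}\right) + 3008835\right) = \left(-35666 - 3202606\right) \left(\left(- \frac{274}{39} + \frac{812}{39}\right) + 3008835\right) = \left(-35666 - 3202606\right) \left(\frac{538}{39} + 3008835\right) = \left(-3238272\right) \frac{117345103}{39} = - \frac{126665120460672}{13}$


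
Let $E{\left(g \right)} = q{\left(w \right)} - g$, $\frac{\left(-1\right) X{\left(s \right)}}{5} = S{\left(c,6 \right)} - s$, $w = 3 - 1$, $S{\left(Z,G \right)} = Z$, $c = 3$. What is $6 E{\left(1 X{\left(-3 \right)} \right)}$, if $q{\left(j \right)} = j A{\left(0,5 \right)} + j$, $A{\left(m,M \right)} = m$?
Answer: $192$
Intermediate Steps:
$w = 2$ ($w = 3 - 1 = 2$)
$X{\left(s \right)} = -15 + 5 s$ ($X{\left(s \right)} = - 5 \left(3 - s\right) = -15 + 5 s$)
$q{\left(j \right)} = j$ ($q{\left(j \right)} = j 0 + j = 0 + j = j$)
$E{\left(g \right)} = 2 - g$
$6 E{\left(1 X{\left(-3 \right)} \right)} = 6 \left(2 - 1 \left(-15 + 5 \left(-3\right)\right)\right) = 6 \left(2 - 1 \left(-15 - 15\right)\right) = 6 \left(2 - 1 \left(-30\right)\right) = 6 \left(2 - -30\right) = 6 \left(2 + 30\right) = 6 \cdot 32 = 192$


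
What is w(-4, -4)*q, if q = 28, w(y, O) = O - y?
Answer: 0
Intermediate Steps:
w(-4, -4)*q = (-4 - 1*(-4))*28 = (-4 + 4)*28 = 0*28 = 0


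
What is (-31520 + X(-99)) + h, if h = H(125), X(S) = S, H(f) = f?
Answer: -31494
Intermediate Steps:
h = 125
(-31520 + X(-99)) + h = (-31520 - 99) + 125 = -31619 + 125 = -31494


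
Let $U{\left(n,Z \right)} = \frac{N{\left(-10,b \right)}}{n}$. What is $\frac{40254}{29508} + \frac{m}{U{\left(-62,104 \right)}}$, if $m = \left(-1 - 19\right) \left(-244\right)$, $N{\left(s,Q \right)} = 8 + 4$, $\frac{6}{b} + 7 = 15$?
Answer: $- \frac{371977393}{14754} \approx -25212.0$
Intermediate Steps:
$b = \frac{3}{4}$ ($b = \frac{6}{-7 + 15} = \frac{6}{8} = 6 \cdot \frac{1}{8} = \frac{3}{4} \approx 0.75$)
$N{\left(s,Q \right)} = 12$
$U{\left(n,Z \right)} = \frac{12}{n}$
$m = 4880$ ($m = \left(-1 - 19\right) \left(-244\right) = \left(-20\right) \left(-244\right) = 4880$)
$\frac{40254}{29508} + \frac{m}{U{\left(-62,104 \right)}} = \frac{40254}{29508} + \frac{4880}{12 \frac{1}{-62}} = 40254 \cdot \frac{1}{29508} + \frac{4880}{12 \left(- \frac{1}{62}\right)} = \frac{6709}{4918} + \frac{4880}{- \frac{6}{31}} = \frac{6709}{4918} + 4880 \left(- \frac{31}{6}\right) = \frac{6709}{4918} - \frac{75640}{3} = - \frac{371977393}{14754}$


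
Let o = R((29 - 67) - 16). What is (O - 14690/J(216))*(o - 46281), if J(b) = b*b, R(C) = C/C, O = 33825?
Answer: -4564725145175/2916 ≈ -1.5654e+9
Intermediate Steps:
R(C) = 1
J(b) = b²
o = 1
(O - 14690/J(216))*(o - 46281) = (33825 - 14690/(216²))*(1 - 46281) = (33825 - 14690/46656)*(-46280) = (33825 - 14690*1/46656)*(-46280) = (33825 - 7345/23328)*(-46280) = (789062255/23328)*(-46280) = -4564725145175/2916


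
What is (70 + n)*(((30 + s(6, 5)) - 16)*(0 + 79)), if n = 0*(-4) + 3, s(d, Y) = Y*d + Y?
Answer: 282583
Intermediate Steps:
s(d, Y) = Y + Y*d
n = 3 (n = 0 + 3 = 3)
(70 + n)*(((30 + s(6, 5)) - 16)*(0 + 79)) = (70 + 3)*(((30 + 5*(1 + 6)) - 16)*(0 + 79)) = 73*(((30 + 5*7) - 16)*79) = 73*(((30 + 35) - 16)*79) = 73*((65 - 16)*79) = 73*(49*79) = 73*3871 = 282583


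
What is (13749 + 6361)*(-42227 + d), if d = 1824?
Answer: -812504330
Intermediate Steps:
(13749 + 6361)*(-42227 + d) = (13749 + 6361)*(-42227 + 1824) = 20110*(-40403) = -812504330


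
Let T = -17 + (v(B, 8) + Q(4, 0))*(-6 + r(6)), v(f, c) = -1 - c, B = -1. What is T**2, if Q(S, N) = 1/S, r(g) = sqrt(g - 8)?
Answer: 8857/8 - 2485*I*sqrt(2)/4 ≈ 1107.1 - 878.58*I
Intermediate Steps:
r(g) = sqrt(-8 + g)
Q(S, N) = 1/S
T = 71/2 - 35*I*sqrt(2)/4 (T = -17 + ((-1 - 1*8) + 1/4)*(-6 + sqrt(-8 + 6)) = -17 + ((-1 - 8) + 1/4)*(-6 + sqrt(-2)) = -17 + (-9 + 1/4)*(-6 + I*sqrt(2)) = -17 - 35*(-6 + I*sqrt(2))/4 = -17 + (105/2 - 35*I*sqrt(2)/4) = 71/2 - 35*I*sqrt(2)/4 ≈ 35.5 - 12.374*I)
T**2 = (71/2 - 35*I*sqrt(2)/4)**2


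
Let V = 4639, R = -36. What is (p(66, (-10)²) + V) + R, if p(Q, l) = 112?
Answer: 4715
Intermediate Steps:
(p(66, (-10)²) + V) + R = (112 + 4639) - 36 = 4751 - 36 = 4715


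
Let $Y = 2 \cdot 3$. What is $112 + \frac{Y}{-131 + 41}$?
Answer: $\frac{1679}{15} \approx 111.93$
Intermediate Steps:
$Y = 6$
$112 + \frac{Y}{-131 + 41} = 112 + \frac{1}{-131 + 41} \cdot 6 = 112 + \frac{1}{-90} \cdot 6 = 112 - \frac{1}{15} = \frac{1679}{15}$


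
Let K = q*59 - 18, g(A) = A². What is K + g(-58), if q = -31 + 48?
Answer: 4349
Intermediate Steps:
q = 17
K = 985 (K = 17*59 - 18 = 1003 - 18 = 985)
K + g(-58) = 985 + (-58)² = 985 + 3364 = 4349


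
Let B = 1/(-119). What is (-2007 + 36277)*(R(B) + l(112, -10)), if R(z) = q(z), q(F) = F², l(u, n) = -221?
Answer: -107250706600/14161 ≈ -7.5737e+6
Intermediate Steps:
B = -1/119 ≈ -0.0084034
R(z) = z²
(-2007 + 36277)*(R(B) + l(112, -10)) = (-2007 + 36277)*((-1/119)² - 221) = 34270*(1/14161 - 221) = 34270*(-3129580/14161) = -107250706600/14161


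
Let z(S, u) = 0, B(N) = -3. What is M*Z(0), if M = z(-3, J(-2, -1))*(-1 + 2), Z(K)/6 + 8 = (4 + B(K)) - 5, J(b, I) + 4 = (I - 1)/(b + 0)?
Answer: 0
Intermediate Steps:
J(b, I) = -4 + (-1 + I)/b (J(b, I) = -4 + (I - 1)/(b + 0) = -4 + (-1 + I)/b)
Z(K) = -72 (Z(K) = -48 + 6*((4 - 3) - 5) = -48 + 6*(1 - 5) = -48 + 6*(-4) = -48 - 24 = -72)
M = 0 (M = 0*(-1 + 2) = 0*1 = 0)
M*Z(0) = 0*(-72) = 0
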